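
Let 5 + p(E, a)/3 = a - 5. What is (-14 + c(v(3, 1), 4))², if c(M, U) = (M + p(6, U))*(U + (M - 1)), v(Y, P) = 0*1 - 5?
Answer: 1024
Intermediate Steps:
v(Y, P) = -5 (v(Y, P) = 0 - 5 = -5)
p(E, a) = -30 + 3*a (p(E, a) = -15 + 3*(a - 5) = -15 + 3*(-5 + a) = -15 + (-15 + 3*a) = -30 + 3*a)
c(M, U) = (-1 + M + U)*(-30 + M + 3*U) (c(M, U) = (M + (-30 + 3*U))*(U + (M - 1)) = (-30 + M + 3*U)*(U + (-1 + M)) = (-30 + M + 3*U)*(-1 + M + U) = (-1 + M + U)*(-30 + M + 3*U))
(-14 + c(v(3, 1), 4))² = (-14 + (30 + (-5)² - 33*4 - 31*(-5) + 3*4² + 4*(-5)*4))² = (-14 + (30 + 25 - 132 + 155 + 3*16 - 80))² = (-14 + (30 + 25 - 132 + 155 + 48 - 80))² = (-14 + 46)² = 32² = 1024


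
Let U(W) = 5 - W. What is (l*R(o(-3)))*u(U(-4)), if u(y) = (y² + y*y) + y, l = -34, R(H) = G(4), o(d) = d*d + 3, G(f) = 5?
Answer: -29070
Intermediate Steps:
o(d) = 3 + d² (o(d) = d² + 3 = 3 + d²)
R(H) = 5
u(y) = y + 2*y² (u(y) = (y² + y²) + y = 2*y² + y = y + 2*y²)
(l*R(o(-3)))*u(U(-4)) = (-34*5)*((5 - 1*(-4))*(1 + 2*(5 - 1*(-4)))) = -170*(5 + 4)*(1 + 2*(5 + 4)) = -1530*(1 + 2*9) = -1530*(1 + 18) = -1530*19 = -170*171 = -29070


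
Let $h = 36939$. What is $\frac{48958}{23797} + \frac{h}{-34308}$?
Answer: $\frac{266871227}{272142492} \approx 0.98063$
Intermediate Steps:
$\frac{48958}{23797} + \frac{h}{-34308} = \frac{48958}{23797} + \frac{36939}{-34308} = 48958 \cdot \frac{1}{23797} + 36939 \left(- \frac{1}{34308}\right) = \frac{48958}{23797} - \frac{12313}{11436} = \frac{266871227}{272142492}$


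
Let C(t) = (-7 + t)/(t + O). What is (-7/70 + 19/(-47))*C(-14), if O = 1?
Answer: -4977/6110 ≈ -0.81457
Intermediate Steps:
C(t) = (-7 + t)/(1 + t) (C(t) = (-7 + t)/(t + 1) = (-7 + t)/(1 + t))
(-7/70 + 19/(-47))*C(-14) = (-7/70 + 19/(-47))*((-7 - 14)/(1 - 14)) = (-7*1/70 + 19*(-1/47))*(-21/(-13)) = (-1/10 - 19/47)*(-1/13*(-21)) = -237/470*21/13 = -4977/6110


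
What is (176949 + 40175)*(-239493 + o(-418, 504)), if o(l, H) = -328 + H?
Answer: -51961464308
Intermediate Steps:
(176949 + 40175)*(-239493 + o(-418, 504)) = (176949 + 40175)*(-239493 + (-328 + 504)) = 217124*(-239493 + 176) = 217124*(-239317) = -51961464308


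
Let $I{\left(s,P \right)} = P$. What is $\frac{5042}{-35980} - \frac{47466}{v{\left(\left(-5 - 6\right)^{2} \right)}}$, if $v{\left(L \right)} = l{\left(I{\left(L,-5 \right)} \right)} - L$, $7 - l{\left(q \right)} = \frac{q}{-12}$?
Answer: $\frac{10243498747}{24700270} \approx 414.71$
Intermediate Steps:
$l{\left(q \right)} = 7 + \frac{q}{12}$ ($l{\left(q \right)} = 7 - \frac{q}{-12} = 7 - q \left(- \frac{1}{12}\right) = 7 - - \frac{q}{12} = 7 + \frac{q}{12}$)
$v{\left(L \right)} = \frac{79}{12} - L$ ($v{\left(L \right)} = \left(7 + \frac{1}{12} \left(-5\right)\right) - L = \left(7 - \frac{5}{12}\right) - L = \frac{79}{12} - L$)
$\frac{5042}{-35980} - \frac{47466}{v{\left(\left(-5 - 6\right)^{2} \right)}} = \frac{5042}{-35980} - \frac{47466}{\frac{79}{12} - \left(-5 - 6\right)^{2}} = 5042 \left(- \frac{1}{35980}\right) - \frac{47466}{\frac{79}{12} - \left(-11\right)^{2}} = - \frac{2521}{17990} - \frac{47466}{\frac{79}{12} - 121} = - \frac{2521}{17990} - \frac{47466}{- \frac{1373}{12}} = - \frac{2521}{17990} - - \frac{569592}{1373} = - \frac{2521}{17990} + \frac{569592}{1373} = \frac{10243498747}{24700270}$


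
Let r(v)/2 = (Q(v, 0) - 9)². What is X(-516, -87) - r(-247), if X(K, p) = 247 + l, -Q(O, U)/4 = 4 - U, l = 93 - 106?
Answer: -1016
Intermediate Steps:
l = -13
Q(O, U) = -16 + 4*U (Q(O, U) = -4*(4 - U) = -16 + 4*U)
r(v) = 1250 (r(v) = 2*((-16 + 4*0) - 9)² = 2*((-16 + 0) - 9)² = 2*(-16 - 9)² = 2*(-25)² = 2*625 = 1250)
X(K, p) = 234 (X(K, p) = 247 - 13 = 234)
X(-516, -87) - r(-247) = 234 - 1*1250 = 234 - 1250 = -1016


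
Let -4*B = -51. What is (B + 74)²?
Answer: 120409/16 ≈ 7525.6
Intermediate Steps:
B = 51/4 (B = -¼*(-51) = 51/4 ≈ 12.750)
(B + 74)² = (51/4 + 74)² = (347/4)² = 120409/16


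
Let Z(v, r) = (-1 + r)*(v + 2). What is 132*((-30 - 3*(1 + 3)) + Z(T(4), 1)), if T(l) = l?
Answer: -5544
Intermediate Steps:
Z(v, r) = (-1 + r)*(2 + v)
132*((-30 - 3*(1 + 3)) + Z(T(4), 1)) = 132*((-30 - 3*(1 + 3)) + (-2 - 1*4 + 2*1 + 1*4)) = 132*((-30 - 3*4) + (-2 - 4 + 2 + 4)) = 132*((-30 - 12) + 0) = 132*(-42 + 0) = 132*(-42) = -5544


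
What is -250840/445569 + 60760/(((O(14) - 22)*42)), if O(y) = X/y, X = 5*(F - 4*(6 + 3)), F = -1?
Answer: -3049307200/73221839 ≈ -41.645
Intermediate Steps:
X = -185 (X = 5*(-1 - 4*(6 + 3)) = 5*(-1 - 4*9) = 5*(-1 - 36) = 5*(-37) = -185)
O(y) = -185/y
-250840/445569 + 60760/(((O(14) - 22)*42)) = -250840/445569 + 60760/(((-185/14 - 22)*42)) = -250840/445569 + 60760/((-493/14*42)) = -250840/445569 + 60760/(-1479) = -250840/445569 + 60760*(-1/1479) = -250840/445569 - 60760/1479 = -3049307200/73221839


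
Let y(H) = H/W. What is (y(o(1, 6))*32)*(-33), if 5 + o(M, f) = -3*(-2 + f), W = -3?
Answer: -5984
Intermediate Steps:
o(M, f) = 1 - 3*f (o(M, f) = -5 - 3*(-2 + f) = -5 + (6 - 3*f) = 1 - 3*f)
y(H) = -H/3 (y(H) = H/(-3) = H*(-1/3) = -H/3)
(y(o(1, 6))*32)*(-33) = (-(1 - 3*6)/3*32)*(-33) = (-(1 - 18)/3*32)*(-33) = (-1/3*(-17)*32)*(-33) = ((17/3)*32)*(-33) = (544/3)*(-33) = -5984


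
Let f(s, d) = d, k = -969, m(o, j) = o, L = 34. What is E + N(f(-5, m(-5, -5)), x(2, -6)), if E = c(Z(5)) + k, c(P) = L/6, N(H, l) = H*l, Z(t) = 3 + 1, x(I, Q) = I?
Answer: -2920/3 ≈ -973.33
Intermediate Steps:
Z(t) = 4
c(P) = 17/3 (c(P) = 34/6 = 34*(⅙) = 17/3)
E = -2890/3 (E = 17/3 - 969 = -2890/3 ≈ -963.33)
E + N(f(-5, m(-5, -5)), x(2, -6)) = -2890/3 - 5*2 = -2890/3 - 10 = -2920/3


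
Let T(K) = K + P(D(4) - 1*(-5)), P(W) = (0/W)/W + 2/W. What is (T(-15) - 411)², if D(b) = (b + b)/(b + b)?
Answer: 1630729/9 ≈ 1.8119e+5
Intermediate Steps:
D(b) = 1 (D(b) = (2*b)/((2*b)) = (2*b)*(1/(2*b)) = 1)
P(W) = 2/W (P(W) = 0/W + 2/W = 0 + 2/W = 2/W)
T(K) = ⅓ + K (T(K) = K + 2/(1 - 1*(-5)) = K + 2/(1 + 5) = K + 2/6 = K + 2*(⅙) = K + ⅓ = ⅓ + K)
(T(-15) - 411)² = ((⅓ - 15) - 411)² = (-44/3 - 411)² = (-1277/3)² = 1630729/9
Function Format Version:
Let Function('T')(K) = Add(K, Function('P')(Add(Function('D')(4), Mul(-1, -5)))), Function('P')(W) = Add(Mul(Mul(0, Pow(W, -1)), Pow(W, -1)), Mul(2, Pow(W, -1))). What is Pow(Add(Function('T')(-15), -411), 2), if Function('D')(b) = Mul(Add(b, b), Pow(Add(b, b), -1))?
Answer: Rational(1630729, 9) ≈ 1.8119e+5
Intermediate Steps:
Function('D')(b) = 1 (Function('D')(b) = Mul(Mul(2, b), Pow(Mul(2, b), -1)) = Mul(Mul(2, b), Mul(Rational(1, 2), Pow(b, -1))) = 1)
Function('P')(W) = Mul(2, Pow(W, -1)) (Function('P')(W) = Add(Mul(0, Pow(W, -1)), Mul(2, Pow(W, -1))) = Add(0, Mul(2, Pow(W, -1))) = Mul(2, Pow(W, -1)))
Function('T')(K) = Add(Rational(1, 3), K) (Function('T')(K) = Add(K, Mul(2, Pow(Add(1, Mul(-1, -5)), -1))) = Add(K, Mul(2, Pow(Add(1, 5), -1))) = Add(K, Mul(2, Pow(6, -1))) = Add(K, Mul(2, Rational(1, 6))) = Add(K, Rational(1, 3)) = Add(Rational(1, 3), K))
Pow(Add(Function('T')(-15), -411), 2) = Pow(Add(Add(Rational(1, 3), -15), -411), 2) = Pow(Add(Rational(-44, 3), -411), 2) = Pow(Rational(-1277, 3), 2) = Rational(1630729, 9)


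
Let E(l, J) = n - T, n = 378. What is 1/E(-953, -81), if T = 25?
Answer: 1/353 ≈ 0.0028329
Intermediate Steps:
E(l, J) = 353 (E(l, J) = 378 - 1*25 = 378 - 25 = 353)
1/E(-953, -81) = 1/353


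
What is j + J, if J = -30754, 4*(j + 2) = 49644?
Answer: -18345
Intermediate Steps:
j = 12409 (j = -2 + (¼)*49644 = -2 + 12411 = 12409)
j + J = 12409 - 30754 = -18345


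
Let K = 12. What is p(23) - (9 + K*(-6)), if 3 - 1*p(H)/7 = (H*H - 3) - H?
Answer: -3437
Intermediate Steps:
p(H) = 42 - 7*H² + 7*H (p(H) = 21 - 7*((H*H - 3) - H) = 21 - 7*((H² - 3) - H) = 21 - 7*((-3 + H²) - H) = 21 - 7*(-3 + H² - H) = 21 + (21 - 7*H² + 7*H) = 42 - 7*H² + 7*H)
p(23) - (9 + K*(-6)) = (42 - 7*23² + 7*23) - (9 + 12*(-6)) = (42 - 7*529 + 161) - (9 - 72) = (42 - 3703 + 161) - 1*(-63) = -3500 + 63 = -3437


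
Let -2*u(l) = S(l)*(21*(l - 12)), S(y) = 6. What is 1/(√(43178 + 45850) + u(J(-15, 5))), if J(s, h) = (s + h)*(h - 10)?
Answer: -133/313456 - √2473/940368 ≈ -0.00047718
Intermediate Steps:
J(s, h) = (-10 + h)*(h + s) (J(s, h) = (h + s)*(-10 + h) = (-10 + h)*(h + s))
u(l) = 756 - 63*l (u(l) = -3*21*(l - 12) = -3*21*(-12 + l) = -3*(-252 + 21*l) = -(-1512 + 126*l)/2 = 756 - 63*l)
1/(√(43178 + 45850) + u(J(-15, 5))) = 1/(√(43178 + 45850) + (756 - 63*(5² - 10*5 - 10*(-15) + 5*(-15)))) = 1/(√89028 + (756 - 63*(25 - 50 + 150 - 75))) = 1/(6*√2473 + (756 - 63*50)) = 1/(6*√2473 + (756 - 3150)) = 1/(6*√2473 - 2394) = 1/(-2394 + 6*√2473)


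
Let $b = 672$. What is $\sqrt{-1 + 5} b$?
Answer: $1344$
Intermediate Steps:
$\sqrt{-1 + 5} b = \sqrt{-1 + 5} \cdot 672 = \sqrt{4} \cdot 672 = 2 \cdot 672 = 1344$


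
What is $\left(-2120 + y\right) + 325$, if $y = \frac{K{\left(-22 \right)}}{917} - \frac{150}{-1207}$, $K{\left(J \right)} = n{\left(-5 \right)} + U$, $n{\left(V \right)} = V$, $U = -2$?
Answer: $- \frac{283801572}{158117} \approx -1794.9$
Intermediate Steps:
$K{\left(J \right)} = -7$ ($K{\left(J \right)} = -5 - 2 = -7$)
$y = \frac{18443}{158117}$ ($y = - \frac{7}{917} - \frac{150}{-1207} = \left(-7\right) \frac{1}{917} - - \frac{150}{1207} = - \frac{1}{131} + \frac{150}{1207} = \frac{18443}{158117} \approx 0.11664$)
$\left(-2120 + y\right) + 325 = \left(-2120 + \frac{18443}{158117}\right) + 325 = - \frac{335189597}{158117} + 325 = - \frac{283801572}{158117}$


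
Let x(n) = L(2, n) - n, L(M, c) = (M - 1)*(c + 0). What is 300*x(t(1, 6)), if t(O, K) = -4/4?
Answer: 0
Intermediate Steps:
L(M, c) = c*(-1 + M) (L(M, c) = (-1 + M)*c = c*(-1 + M))
t(O, K) = -1 (t(O, K) = -4*1/4 = -1)
x(n) = 0 (x(n) = n*(-1 + 2) - n = n*1 - n = n - n = 0)
300*x(t(1, 6)) = 300*0 = 0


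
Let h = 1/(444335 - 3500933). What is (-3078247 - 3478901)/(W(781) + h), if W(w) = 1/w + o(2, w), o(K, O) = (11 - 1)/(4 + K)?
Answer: -15653243626215624/3981727547 ≈ -3.9313e+6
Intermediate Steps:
h = -1/3056598 (h = 1/(-3056598) = -1/3056598 ≈ -3.2716e-7)
o(K, O) = 10/(4 + K)
W(w) = 5/3 + 1/w (W(w) = 1/w + 10/(4 + 2) = 1/w + 10/6 = 1/w + 10*(⅙) = 1/w + 5/3 = 5/3 + 1/w)
(-3078247 - 3478901)/(W(781) + h) = (-3078247 - 3478901)/((5/3 + 1/781) - 1/3056598) = -6557148/((5/3 + 1/781) - 1/3056598) = -6557148/(3908/2343 - 1/3056598) = -6557148/3981727547/2387203038 = -6557148*2387203038/3981727547 = -15653243626215624/3981727547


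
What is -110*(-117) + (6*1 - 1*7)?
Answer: 12869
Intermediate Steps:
-110*(-117) + (6*1 - 1*7) = 12870 + (6 - 7) = 12870 - 1 = 12869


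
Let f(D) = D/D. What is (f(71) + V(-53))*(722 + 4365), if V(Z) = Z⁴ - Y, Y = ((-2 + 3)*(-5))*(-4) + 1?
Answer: 40138775107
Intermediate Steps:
f(D) = 1
Y = 21 (Y = (1*(-5))*(-4) + 1 = -5*(-4) + 1 = 20 + 1 = 21)
V(Z) = -21 + Z⁴ (V(Z) = Z⁴ - 1*21 = Z⁴ - 21 = -21 + Z⁴)
(f(71) + V(-53))*(722 + 4365) = (1 + (-21 + (-53)⁴))*(722 + 4365) = (1 + (-21 + 7890481))*5087 = (1 + 7890460)*5087 = 7890461*5087 = 40138775107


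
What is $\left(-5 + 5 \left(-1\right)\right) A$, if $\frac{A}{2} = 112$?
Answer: $-2240$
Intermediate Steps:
$A = 224$ ($A = 2 \cdot 112 = 224$)
$\left(-5 + 5 \left(-1\right)\right) A = \left(-5 + 5 \left(-1\right)\right) 224 = \left(-5 - 5\right) 224 = \left(-10\right) 224 = -2240$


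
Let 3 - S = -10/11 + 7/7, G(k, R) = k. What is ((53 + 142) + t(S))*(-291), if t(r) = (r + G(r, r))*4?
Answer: -698691/11 ≈ -63517.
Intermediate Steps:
S = 32/11 (S = 3 - (-10/11 + 7/7) = 3 - (-10*1/11 + 7*(1/7)) = 3 - (-10/11 + 1) = 3 - 1*1/11 = 3 - 1/11 = 32/11 ≈ 2.9091)
t(r) = 8*r (t(r) = (r + r)*4 = (2*r)*4 = 8*r)
((53 + 142) + t(S))*(-291) = ((53 + 142) + 8*(32/11))*(-291) = (195 + 256/11)*(-291) = (2401/11)*(-291) = -698691/11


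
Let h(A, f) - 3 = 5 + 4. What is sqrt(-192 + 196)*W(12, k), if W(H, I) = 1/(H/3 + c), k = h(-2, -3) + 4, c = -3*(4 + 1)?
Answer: -2/11 ≈ -0.18182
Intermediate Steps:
h(A, f) = 12 (h(A, f) = 3 + (5 + 4) = 3 + 9 = 12)
c = -15 (c = -3*5 = -15)
k = 16 (k = 12 + 4 = 16)
W(H, I) = 1/(-15 + H/3) (W(H, I) = 1/(H/3 - 15) = 1/(-15 + H/3))
sqrt(-192 + 196)*W(12, k) = sqrt(-192 + 196)*(3/(-45 + 12)) = sqrt(4)*(3/(-33)) = 2*(3*(-1/33)) = 2*(-1/11) = -2/11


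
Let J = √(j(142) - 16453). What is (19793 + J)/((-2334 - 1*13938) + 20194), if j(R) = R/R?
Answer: 19793/3922 + 3*I*√457/1961 ≈ 5.0467 + 0.032704*I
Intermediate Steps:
j(R) = 1
J = 6*I*√457 (J = √(1 - 16453) = √(-16452) = 6*I*√457 ≈ 128.27*I)
(19793 + J)/((-2334 - 1*13938) + 20194) = (19793 + 6*I*√457)/((-2334 - 1*13938) + 20194) = (19793 + 6*I*√457)/((-2334 - 13938) + 20194) = (19793 + 6*I*√457)/(-16272 + 20194) = (19793 + 6*I*√457)/3922 = (19793 + 6*I*√457)*(1/3922) = 19793/3922 + 3*I*√457/1961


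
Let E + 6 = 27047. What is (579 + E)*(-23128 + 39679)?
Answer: 457138620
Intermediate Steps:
E = 27041 (E = -6 + 27047 = 27041)
(579 + E)*(-23128 + 39679) = (579 + 27041)*(-23128 + 39679) = 27620*16551 = 457138620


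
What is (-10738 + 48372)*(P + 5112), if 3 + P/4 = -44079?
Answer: -6443542944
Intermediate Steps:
P = -176328 (P = -12 + 4*(-44079) = -12 - 176316 = -176328)
(-10738 + 48372)*(P + 5112) = (-10738 + 48372)*(-176328 + 5112) = 37634*(-171216) = -6443542944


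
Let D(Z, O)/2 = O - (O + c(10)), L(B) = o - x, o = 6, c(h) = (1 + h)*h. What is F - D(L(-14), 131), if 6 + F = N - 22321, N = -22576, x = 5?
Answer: -44683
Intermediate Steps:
c(h) = h*(1 + h)
F = -44903 (F = -6 + (-22576 - 22321) = -6 - 44897 = -44903)
L(B) = 1 (L(B) = 6 - 1*5 = 6 - 5 = 1)
D(Z, O) = -220 (D(Z, O) = 2*(O - (O + 10*(1 + 10))) = 2*(O - (O + 10*11)) = 2*(O - (O + 110)) = 2*(O - (110 + O)) = 2*(O + (-110 - O)) = 2*(-110) = -220)
F - D(L(-14), 131) = -44903 - 1*(-220) = -44903 + 220 = -44683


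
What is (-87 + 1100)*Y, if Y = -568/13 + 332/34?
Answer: -7595474/221 ≈ -34369.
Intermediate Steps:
Y = -7498/221 (Y = -568*1/13 + 332*(1/34) = -568/13 + 166/17 = -7498/221 ≈ -33.928)
(-87 + 1100)*Y = (-87 + 1100)*(-7498/221) = 1013*(-7498/221) = -7595474/221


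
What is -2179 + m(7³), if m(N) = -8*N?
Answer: -4923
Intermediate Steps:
-2179 + m(7³) = -2179 - 8*7³ = -2179 - 8*343 = -2179 - 2744 = -4923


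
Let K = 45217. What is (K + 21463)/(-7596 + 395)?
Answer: -66680/7201 ≈ -9.2598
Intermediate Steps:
(K + 21463)/(-7596 + 395) = (45217 + 21463)/(-7596 + 395) = 66680/(-7201) = 66680*(-1/7201) = -66680/7201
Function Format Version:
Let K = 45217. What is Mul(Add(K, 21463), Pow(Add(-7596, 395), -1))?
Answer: Rational(-66680, 7201) ≈ -9.2598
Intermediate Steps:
Mul(Add(K, 21463), Pow(Add(-7596, 395), -1)) = Mul(Add(45217, 21463), Pow(Add(-7596, 395), -1)) = Mul(66680, Pow(-7201, -1)) = Mul(66680, Rational(-1, 7201)) = Rational(-66680, 7201)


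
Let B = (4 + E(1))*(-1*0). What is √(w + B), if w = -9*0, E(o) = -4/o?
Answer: 0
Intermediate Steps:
B = 0 (B = (4 - 4/1)*(-1*0) = (4 - 4*1)*0 = (4 - 4)*0 = 0*0 = 0)
w = 0
√(w + B) = √(0 + 0) = √0 = 0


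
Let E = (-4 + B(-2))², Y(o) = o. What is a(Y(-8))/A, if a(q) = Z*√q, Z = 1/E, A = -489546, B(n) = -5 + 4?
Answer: -I*√2/6119325 ≈ -2.3111e-7*I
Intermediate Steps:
B(n) = -1
E = 25 (E = (-4 - 1)² = (-5)² = 25)
Z = 1/25 ≈ 0.040000
a(q) = √q/25
a(Y(-8))/A = (√(-8)/25)/(-489546) = ((2*I*√2)/25)*(-1/489546) = (2*I*√2/25)*(-1/489546) = -I*√2/6119325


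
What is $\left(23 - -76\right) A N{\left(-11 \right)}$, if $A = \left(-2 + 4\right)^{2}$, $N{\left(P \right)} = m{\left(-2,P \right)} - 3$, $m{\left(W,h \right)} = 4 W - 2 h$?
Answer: $4356$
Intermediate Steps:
$m{\left(W,h \right)} = - 2 h + 4 W$
$N{\left(P \right)} = -11 - 2 P$ ($N{\left(P \right)} = \left(- 2 P + 4 \left(-2\right)\right) - 3 = \left(- 2 P - 8\right) - 3 = \left(-8 - 2 P\right) - 3 = -11 - 2 P$)
$A = 4$ ($A = 2^{2} = 4$)
$\left(23 - -76\right) A N{\left(-11 \right)} = \left(23 - -76\right) 4 \left(-11 - -22\right) = \left(23 + 76\right) 4 \left(-11 + 22\right) = 99 \cdot 4 \cdot 11 = 396 \cdot 11 = 4356$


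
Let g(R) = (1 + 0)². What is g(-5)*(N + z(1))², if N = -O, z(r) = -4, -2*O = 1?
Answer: 49/4 ≈ 12.250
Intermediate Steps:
O = -½ (O = -½*1 = -½ ≈ -0.50000)
N = ½ (N = -1*(-½) = ½ ≈ 0.50000)
g(R) = 1 (g(R) = 1² = 1)
g(-5)*(N + z(1))² = 1*(½ - 4)² = 1*(-7/2)² = 1*(49/4) = 49/4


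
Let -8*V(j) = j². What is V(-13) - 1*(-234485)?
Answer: 1875711/8 ≈ 2.3446e+5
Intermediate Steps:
V(j) = -j²/8
V(-13) - 1*(-234485) = -⅛*(-13)² - 1*(-234485) = -⅛*169 + 234485 = -169/8 + 234485 = 1875711/8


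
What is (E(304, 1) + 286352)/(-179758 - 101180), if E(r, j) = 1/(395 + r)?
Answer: -200160049/196375662 ≈ -1.0193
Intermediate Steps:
(E(304, 1) + 286352)/(-179758 - 101180) = (1/(395 + 304) + 286352)/(-179758 - 101180) = (1/699 + 286352)/(-280938) = (1/699 + 286352)*(-1/280938) = (200160049/699)*(-1/280938) = -200160049/196375662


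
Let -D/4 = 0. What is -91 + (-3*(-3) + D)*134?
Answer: 1115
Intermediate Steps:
D = 0 (D = -4*0 = 0)
-91 + (-3*(-3) + D)*134 = -91 + (-3*(-3) + 0)*134 = -91 + (9 + 0)*134 = -91 + 9*134 = -91 + 1206 = 1115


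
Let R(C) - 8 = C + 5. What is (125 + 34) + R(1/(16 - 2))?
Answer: 2409/14 ≈ 172.07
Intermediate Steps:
R(C) = 13 + C (R(C) = 8 + (C + 5) = 8 + (5 + C) = 13 + C)
(125 + 34) + R(1/(16 - 2)) = (125 + 34) + (13 + 1/(16 - 2)) = 159 + (13 + 1/14) = 159 + 183/14 = 2409/14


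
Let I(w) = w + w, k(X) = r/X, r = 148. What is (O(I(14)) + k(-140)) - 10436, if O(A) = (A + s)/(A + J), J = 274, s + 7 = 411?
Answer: -55152287/5285 ≈ -10436.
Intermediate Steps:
s = 404 (s = -7 + 411 = 404)
k(X) = 148/X
I(w) = 2*w
O(A) = (404 + A)/(274 + A) (O(A) = (A + 404)/(A + 274) = (404 + A)/(274 + A))
(O(I(14)) + k(-140)) - 10436 = ((404 + 2*14)/(274 + 2*14) + 148/(-140)) - 10436 = ((404 + 28)/(274 + 28) + 148*(-1/140)) - 10436 = (432/302 - 37/35) - 10436 = ((1/302)*432 - 37/35) - 10436 = (216/151 - 37/35) - 10436 = 1973/5285 - 10436 = -55152287/5285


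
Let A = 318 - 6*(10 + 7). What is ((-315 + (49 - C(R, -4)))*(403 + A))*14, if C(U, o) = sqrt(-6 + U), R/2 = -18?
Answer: -2305156 - 8666*I*sqrt(42) ≈ -2.3052e+6 - 56162.0*I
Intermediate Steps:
R = -36 (R = 2*(-18) = -36)
A = 216 (A = 318 - 6*17 = 318 - 1*102 = 318 - 102 = 216)
((-315 + (49 - C(R, -4)))*(403 + A))*14 = ((-315 + (49 - sqrt(-6 - 36)))*(403 + 216))*14 = ((-315 + (49 - sqrt(-42)))*619)*14 = ((-315 + (49 - I*sqrt(42)))*619)*14 = ((-266 - I*sqrt(42))*619)*14 = (-164654 - 619*I*sqrt(42))*14 = -2305156 - 8666*I*sqrt(42)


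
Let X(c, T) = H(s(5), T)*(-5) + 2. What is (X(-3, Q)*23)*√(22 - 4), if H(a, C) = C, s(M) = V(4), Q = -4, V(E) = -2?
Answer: 1518*√2 ≈ 2146.8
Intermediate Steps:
s(M) = -2
X(c, T) = 2 - 5*T (X(c, T) = T*(-5) + 2 = -5*T + 2 = 2 - 5*T)
(X(-3, Q)*23)*√(22 - 4) = ((2 - 5*(-4))*23)*√(22 - 4) = ((2 + 20)*23)*√18 = (22*23)*(3*√2) = 506*(3*√2) = 1518*√2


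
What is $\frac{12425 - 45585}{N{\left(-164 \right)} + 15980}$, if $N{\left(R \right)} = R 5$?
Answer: $- \frac{829}{379} \approx -2.1873$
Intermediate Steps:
$N{\left(R \right)} = 5 R$
$\frac{12425 - 45585}{N{\left(-164 \right)} + 15980} = \frac{12425 - 45585}{5 \left(-164\right) + 15980} = - \frac{33160}{-820 + 15980} = - \frac{33160}{15160} = \left(-33160\right) \frac{1}{15160} = - \frac{829}{379}$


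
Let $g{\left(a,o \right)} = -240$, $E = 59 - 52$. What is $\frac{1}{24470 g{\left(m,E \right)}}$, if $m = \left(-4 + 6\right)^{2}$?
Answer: $- \frac{1}{5872800} \approx -1.7028 \cdot 10^{-7}$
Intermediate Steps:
$m = 4$ ($m = 2^{2} = 4$)
$E = 7$
$\frac{1}{24470 g{\left(m,E \right)}} = \frac{1}{24470 \left(-240\right)} = \frac{1}{24470} \left(- \frac{1}{240}\right) = - \frac{1}{5872800}$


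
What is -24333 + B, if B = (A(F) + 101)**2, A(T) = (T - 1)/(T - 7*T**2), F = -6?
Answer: -940317587/66564 ≈ -14127.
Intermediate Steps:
A(T) = (-1 + T)/(T - 7*T**2)
B = 679384225/66564 (B = ((1 - 1*(-6))/((-6)*(-1 + 7*(-6))) + 101)**2 = (-(1 + 6)/(6*(-1 - 42)) + 101)**2 = (-1/6*7/(-43) + 101)**2 = (-1/6*(-1/43)*7 + 101)**2 = (7/258 + 101)**2 = (26065/258)**2 = 679384225/66564 ≈ 10206.)
-24333 + B = -24333 + 679384225/66564 = -940317587/66564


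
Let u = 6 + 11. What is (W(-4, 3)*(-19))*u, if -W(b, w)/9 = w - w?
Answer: 0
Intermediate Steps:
W(b, w) = 0 (W(b, w) = -9*(w - w) = -9*0 = 0)
u = 17
(W(-4, 3)*(-19))*u = (0*(-19))*17 = 0*17 = 0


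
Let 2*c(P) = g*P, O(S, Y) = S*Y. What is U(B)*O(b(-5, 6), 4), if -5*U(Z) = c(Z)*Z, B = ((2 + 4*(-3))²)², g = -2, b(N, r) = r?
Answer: 480000000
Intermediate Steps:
c(P) = -P (c(P) = (-2*P)/2 = -P)
B = 10000 (B = ((2 - 12)²)² = ((-10)²)² = 100² = 10000)
U(Z) = Z²/5 (U(Z) = -(-Z)*Z/5 = -(-1)*Z²/5 = Z²/5)
U(B)*O(b(-5, 6), 4) = ((⅕)*10000²)*(6*4) = ((⅕)*100000000)*24 = 20000000*24 = 480000000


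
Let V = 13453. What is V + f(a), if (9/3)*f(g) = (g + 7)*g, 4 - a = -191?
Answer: 26583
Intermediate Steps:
a = 195 (a = 4 - 1*(-191) = 4 + 191 = 195)
f(g) = g*(7 + g)/3 (f(g) = ((g + 7)*g)/3 = ((7 + g)*g)/3 = (g*(7 + g))/3 = g*(7 + g)/3)
V + f(a) = 13453 + (1/3)*195*(7 + 195) = 13453 + (1/3)*195*202 = 13453 + 13130 = 26583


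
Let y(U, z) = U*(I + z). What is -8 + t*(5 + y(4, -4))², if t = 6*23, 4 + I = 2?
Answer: 49810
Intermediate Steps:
I = -2 (I = -4 + 2 = -2)
y(U, z) = U*(-2 + z)
t = 138
-8 + t*(5 + y(4, -4))² = -8 + 138*(5 + 4*(-2 - 4))² = -8 + 138*(5 + 4*(-6))² = -8 + 138*(5 - 24)² = -8 + 138*(-19)² = -8 + 138*361 = -8 + 49818 = 49810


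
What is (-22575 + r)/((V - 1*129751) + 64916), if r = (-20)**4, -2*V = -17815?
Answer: -54970/22371 ≈ -2.4572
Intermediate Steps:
V = 17815/2 (V = -1/2*(-17815) = 17815/2 ≈ 8907.5)
r = 160000
(-22575 + r)/((V - 1*129751) + 64916) = (-22575 + 160000)/((17815/2 - 1*129751) + 64916) = 137425/((17815/2 - 129751) + 64916) = 137425/(-241687/2 + 64916) = 137425/(-111855/2) = 137425*(-2/111855) = -54970/22371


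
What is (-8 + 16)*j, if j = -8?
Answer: -64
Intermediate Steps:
(-8 + 16)*j = (-8 + 16)*(-8) = 8*(-8) = -64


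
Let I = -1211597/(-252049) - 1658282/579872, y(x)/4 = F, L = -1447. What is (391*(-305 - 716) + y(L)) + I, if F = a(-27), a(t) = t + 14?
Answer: -29177230700049349/73078078864 ≈ -3.9926e+5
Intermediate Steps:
a(t) = 14 + t
F = -13 (F = 14 - 27 = -13)
y(x) = -52 (y(x) = 4*(-13) = -52)
I = 142301427883/73078078864 (I = -1211597*(-1/252049) - 1658282*1/579872 = 1211597/252049 - 829141/289936 = 142301427883/73078078864 ≈ 1.9473)
(391*(-305 - 716) + y(L)) + I = (391*(-305 - 716) - 52) + 142301427883/73078078864 = (391*(-1021) - 52) + 142301427883/73078078864 = (-399211 - 52) + 142301427883/73078078864 = -399263 + 142301427883/73078078864 = -29177230700049349/73078078864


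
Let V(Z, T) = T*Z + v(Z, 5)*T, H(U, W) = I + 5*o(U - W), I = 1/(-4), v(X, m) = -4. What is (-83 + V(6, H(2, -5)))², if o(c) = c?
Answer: 729/4 ≈ 182.25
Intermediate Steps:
I = -¼ ≈ -0.25000
H(U, W) = -¼ - 5*W + 5*U (H(U, W) = -¼ + 5*(U - W) = -¼ + (-5*W + 5*U) = -¼ - 5*W + 5*U)
V(Z, T) = -4*T + T*Z (V(Z, T) = T*Z - 4*T = -4*T + T*Z)
(-83 + V(6, H(2, -5)))² = (-83 + (-¼ - 5*(-5) + 5*2)*(-4 + 6))² = (-83 + (-¼ + 25 + 10)*2)² = (-83 + (139/4)*2)² = (-83 + 139/2)² = (-27/2)² = 729/4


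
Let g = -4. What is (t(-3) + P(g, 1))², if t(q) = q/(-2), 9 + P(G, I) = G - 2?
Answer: 729/4 ≈ 182.25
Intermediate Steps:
P(G, I) = -11 + G (P(G, I) = -9 + (G - 2) = -9 + (-2 + G) = -11 + G)
t(q) = -q/2 (t(q) = q*(-½) = -q/2)
(t(-3) + P(g, 1))² = (-½*(-3) + (-11 - 4))² = (3/2 - 15)² = (-27/2)² = 729/4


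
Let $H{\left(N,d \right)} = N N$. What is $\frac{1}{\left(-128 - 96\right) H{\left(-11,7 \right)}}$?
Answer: $- \frac{1}{27104} \approx -3.6895 \cdot 10^{-5}$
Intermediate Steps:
$H{\left(N,d \right)} = N^{2}$
$\frac{1}{\left(-128 - 96\right) H{\left(-11,7 \right)}} = \frac{1}{\left(-128 - 96\right) \left(-11\right)^{2}} = \frac{1}{\left(-224\right) 121} = \frac{1}{-27104} = - \frac{1}{27104}$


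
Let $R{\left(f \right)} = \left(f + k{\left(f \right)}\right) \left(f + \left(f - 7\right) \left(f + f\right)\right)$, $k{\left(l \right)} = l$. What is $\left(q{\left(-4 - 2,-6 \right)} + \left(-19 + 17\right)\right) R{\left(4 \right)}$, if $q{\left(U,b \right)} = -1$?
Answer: $480$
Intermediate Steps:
$R{\left(f \right)} = 2 f \left(f + 2 f \left(-7 + f\right)\right)$ ($R{\left(f \right)} = \left(f + f\right) \left(f + \left(f - 7\right) \left(f + f\right)\right) = 2 f \left(f + \left(-7 + f\right) 2 f\right) = 2 f \left(f + 2 f \left(-7 + f\right)\right)$)
$\left(q{\left(-4 - 2,-6 \right)} + \left(-19 + 17\right)\right) R{\left(4 \right)} = \left(-1 + \left(-19 + 17\right)\right) 4^{2} \left(-26 + 4 \cdot 4\right) = \left(-1 - 2\right) 16 \left(-26 + 16\right) = - 3 \cdot 16 \left(-10\right) = \left(-3\right) \left(-160\right) = 480$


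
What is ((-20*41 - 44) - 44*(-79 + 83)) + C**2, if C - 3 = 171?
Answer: 29236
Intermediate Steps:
C = 174 (C = 3 + 171 = 174)
((-20*41 - 44) - 44*(-79 + 83)) + C**2 = ((-20*41 - 44) - 44*(-79 + 83)) + 174**2 = ((-820 - 44) - 44*4) + 30276 = (-864 - 176) + 30276 = -1040 + 30276 = 29236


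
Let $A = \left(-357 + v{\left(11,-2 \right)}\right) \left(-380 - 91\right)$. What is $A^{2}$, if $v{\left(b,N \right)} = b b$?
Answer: $12355656336$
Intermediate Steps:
$v{\left(b,N \right)} = b^{2}$
$A = 111156$ ($A = \left(-357 + 11^{2}\right) \left(-380 - 91\right) = \left(-357 + 121\right) \left(-471\right) = \left(-236\right) \left(-471\right) = 111156$)
$A^{2} = 111156^{2} = 12355656336$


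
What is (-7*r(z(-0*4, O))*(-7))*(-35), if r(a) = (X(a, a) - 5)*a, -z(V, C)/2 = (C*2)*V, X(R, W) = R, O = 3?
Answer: 0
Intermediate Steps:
z(V, C) = -4*C*V (z(V, C) = -2*C*2*V = -2*2*C*V = -4*C*V)
r(a) = a*(-5 + a) (r(a) = (a - 5)*a = (-5 + a)*a = a*(-5 + a))
(-7*r(z(-0*4, O))*(-7))*(-35) = (-7*(-4*3*(-0*4))*(-5 - 4*3*(-0*4))*(-7))*(-35) = (-7*(-4*3*(-1*0))*(-5 - 4*3*(-1*0))*(-7))*(-35) = (-7*(-4*3*0)*(-5 - 4*3*0)*(-7))*(-35) = (-0*(-5 + 0)*(-7))*(-35) = (-0*(-5)*(-7))*(-35) = (-7*0*(-7))*(-35) = (0*(-7))*(-35) = 0*(-35) = 0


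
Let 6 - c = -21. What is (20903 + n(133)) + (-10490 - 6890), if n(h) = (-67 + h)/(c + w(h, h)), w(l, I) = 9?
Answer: 21149/6 ≈ 3524.8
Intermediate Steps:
c = 27 (c = 6 - 1*(-21) = 6 + 21 = 27)
n(h) = -67/36 + h/36 (n(h) = (-67 + h)/(27 + 9) = (-67 + h)/36 = (-67 + h)*(1/36) = -67/36 + h/36)
(20903 + n(133)) + (-10490 - 6890) = (20903 + (-67/36 + (1/36)*133)) + (-10490 - 6890) = (20903 + (-67/36 + 133/36)) - 17380 = (20903 + 11/6) - 17380 = 125429/6 - 17380 = 21149/6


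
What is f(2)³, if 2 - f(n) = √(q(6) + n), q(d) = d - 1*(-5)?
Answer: (2 - √13)³ ≈ -4.1388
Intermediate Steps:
q(d) = 5 + d (q(d) = d + 5 = 5 + d)
f(n) = 2 - √(11 + n) (f(n) = 2 - √((5 + 6) + n) = 2 - √(11 + n))
f(2)³ = (2 - √(11 + 2))³ = (2 - √13)³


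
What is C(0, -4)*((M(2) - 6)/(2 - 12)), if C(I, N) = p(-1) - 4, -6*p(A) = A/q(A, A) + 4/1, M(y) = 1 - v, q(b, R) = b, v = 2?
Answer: -203/60 ≈ -3.3833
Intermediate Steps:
M(y) = -1 (M(y) = 1 - 1*2 = 1 - 2 = -1)
p(A) = -⅚ (p(A) = -(A/A + 4/1)/6 = -(1 + 4*1)/6 = -(1 + 4)/6 = -⅙*5 = -⅚)
C(I, N) = -29/6 (C(I, N) = -⅚ - 4 = -29/6)
C(0, -4)*((M(2) - 6)/(2 - 12)) = -29*(-1 - 6)/(6*(2 - 12)) = -(-203)/(6*(-10)) = -(-203)*(-1)/(6*10) = -29/6*7/10 = -203/60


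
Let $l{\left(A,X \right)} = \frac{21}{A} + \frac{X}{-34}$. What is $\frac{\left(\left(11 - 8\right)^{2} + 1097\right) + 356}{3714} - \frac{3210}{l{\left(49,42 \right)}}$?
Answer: $\frac{118237601}{29712} \approx 3979.5$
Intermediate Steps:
$l{\left(A,X \right)} = \frac{21}{A} - \frac{X}{34}$ ($l{\left(A,X \right)} = \frac{21}{A} + X \left(- \frac{1}{34}\right) = \frac{21}{A} - \frac{X}{34}$)
$\frac{\left(\left(11 - 8\right)^{2} + 1097\right) + 356}{3714} - \frac{3210}{l{\left(49,42 \right)}} = \frac{\left(\left(11 - 8\right)^{2} + 1097\right) + 356}{3714} - \frac{3210}{\frac{21}{49} - \frac{21}{17}} = \left(\left(3^{2} + 1097\right) + 356\right) \frac{1}{3714} - \frac{3210}{21 \cdot \frac{1}{49} - \frac{21}{17}} = \left(\left(9 + 1097\right) + 356\right) \frac{1}{3714} - \frac{3210}{\frac{3}{7} - \frac{21}{17}} = \left(1106 + 356\right) \frac{1}{3714} - \frac{3210}{- \frac{96}{119}} = 1462 \cdot \frac{1}{3714} - - \frac{63665}{16} = \frac{731}{1857} + \frac{63665}{16} = \frac{118237601}{29712}$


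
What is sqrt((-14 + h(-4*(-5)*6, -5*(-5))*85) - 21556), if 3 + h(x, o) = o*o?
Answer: 10*sqrt(313) ≈ 176.92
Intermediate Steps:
h(x, o) = -3 + o**2 (h(x, o) = -3 + o*o = -3 + o**2)
sqrt((-14 + h(-4*(-5)*6, -5*(-5))*85) - 21556) = sqrt((-14 + (-3 + (-5*(-5))**2)*85) - 21556) = sqrt((-14 + (-3 + 25**2)*85) - 21556) = sqrt((-14 + (-3 + 625)*85) - 21556) = sqrt((-14 + 622*85) - 21556) = sqrt((-14 + 52870) - 21556) = sqrt(52856 - 21556) = sqrt(31300) = 10*sqrt(313)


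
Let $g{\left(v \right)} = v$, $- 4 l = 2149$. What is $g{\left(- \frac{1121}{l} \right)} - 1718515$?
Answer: $- \frac{3693084251}{2149} \approx -1.7185 \cdot 10^{6}$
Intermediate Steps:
$l = - \frac{2149}{4}$ ($l = \left(- \frac{1}{4}\right) 2149 = - \frac{2149}{4} \approx -537.25$)
$g{\left(- \frac{1121}{l} \right)} - 1718515 = - \frac{1121}{- \frac{2149}{4}} - 1718515 = \left(-1121\right) \left(- \frac{4}{2149}\right) - 1718515 = \frac{4484}{2149} - 1718515 = - \frac{3693084251}{2149}$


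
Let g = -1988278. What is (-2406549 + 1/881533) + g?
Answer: -3874185029790/881533 ≈ -4.3948e+6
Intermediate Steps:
(-2406549 + 1/881533) + g = (-2406549 + 1/881533) - 1988278 = -2121452359616/881533 - 1988278 = -3874185029790/881533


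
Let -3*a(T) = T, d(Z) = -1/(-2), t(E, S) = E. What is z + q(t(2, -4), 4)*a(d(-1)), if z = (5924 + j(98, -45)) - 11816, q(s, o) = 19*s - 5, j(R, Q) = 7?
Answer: -11781/2 ≈ -5890.5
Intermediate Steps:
d(Z) = ½ (d(Z) = -1*(-½) = ½)
q(s, o) = -5 + 19*s
a(T) = -T/3
z = -5885 (z = (5924 + 7) - 11816 = 5931 - 11816 = -5885)
z + q(t(2, -4), 4)*a(d(-1)) = -5885 + (-5 + 19*2)*(-⅓*½) = -5885 + (-5 + 38)*(-⅙) = -5885 + 33*(-⅙) = -5885 - 11/2 = -11781/2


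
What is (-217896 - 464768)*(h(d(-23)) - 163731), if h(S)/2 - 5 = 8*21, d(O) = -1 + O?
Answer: 111537057640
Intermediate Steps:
h(S) = 346 (h(S) = 10 + 2*(8*21) = 10 + 2*168 = 10 + 336 = 346)
(-217896 - 464768)*(h(d(-23)) - 163731) = (-217896 - 464768)*(346 - 163731) = -682664*(-163385) = 111537057640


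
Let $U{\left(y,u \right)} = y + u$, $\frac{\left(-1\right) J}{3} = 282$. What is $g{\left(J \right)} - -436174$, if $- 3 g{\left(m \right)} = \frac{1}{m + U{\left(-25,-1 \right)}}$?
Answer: $\frac{1141031185}{2616} \approx 4.3617 \cdot 10^{5}$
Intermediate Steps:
$J = -846$ ($J = \left(-3\right) 282 = -846$)
$U{\left(y,u \right)} = u + y$
$g{\left(m \right)} = - \frac{1}{3 \left(-26 + m\right)}$ ($g{\left(m \right)} = - \frac{1}{3 \left(m - 26\right)} = - \frac{1}{3 \left(-26 + m\right)}$)
$g{\left(J \right)} - -436174 = - \frac{1}{-78 + 3 \left(-846\right)} - -436174 = - \frac{1}{-78 - 2538} + 436174 = - \frac{1}{-2616} + 436174 = \left(-1\right) \left(- \frac{1}{2616}\right) + 436174 = \frac{1}{2616} + 436174 = \frac{1141031185}{2616}$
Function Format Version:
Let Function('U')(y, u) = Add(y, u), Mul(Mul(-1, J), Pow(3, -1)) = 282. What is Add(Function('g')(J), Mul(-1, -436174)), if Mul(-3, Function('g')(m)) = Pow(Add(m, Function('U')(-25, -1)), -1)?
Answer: Rational(1141031185, 2616) ≈ 4.3617e+5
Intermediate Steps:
J = -846 (J = Mul(-3, 282) = -846)
Function('U')(y, u) = Add(u, y)
Function('g')(m) = Mul(Rational(-1, 3), Pow(Add(-26, m), -1)) (Function('g')(m) = Mul(Rational(-1, 3), Pow(Add(m, Add(-1, -25)), -1)) = Mul(Rational(-1, 3), Pow(Add(m, -26), -1)) = Mul(Rational(-1, 3), Pow(Add(-26, m), -1)))
Add(Function('g')(J), Mul(-1, -436174)) = Add(Mul(-1, Pow(Add(-78, Mul(3, -846)), -1)), Mul(-1, -436174)) = Add(Mul(-1, Pow(Add(-78, -2538), -1)), 436174) = Add(Mul(-1, Pow(-2616, -1)), 436174) = Add(Mul(-1, Rational(-1, 2616)), 436174) = Add(Rational(1, 2616), 436174) = Rational(1141031185, 2616)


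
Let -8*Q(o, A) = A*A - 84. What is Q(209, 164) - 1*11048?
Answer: -28799/2 ≈ -14400.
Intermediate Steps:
Q(o, A) = 21/2 - A²/8 (Q(o, A) = -(A*A - 84)/8 = -(A² - 84)/8 = -(-84 + A²)/8 = 21/2 - A²/8)
Q(209, 164) - 1*11048 = (21/2 - ⅛*164²) - 1*11048 = (21/2 - ⅛*26896) - 11048 = (21/2 - 3362) - 11048 = -6703/2 - 11048 = -28799/2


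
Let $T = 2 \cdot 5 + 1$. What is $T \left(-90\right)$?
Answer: $-990$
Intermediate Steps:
$T = 11$ ($T = 10 + 1 = 11$)
$T \left(-90\right) = 11 \left(-90\right) = -990$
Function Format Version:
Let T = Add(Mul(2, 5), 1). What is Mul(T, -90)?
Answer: -990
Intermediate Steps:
T = 11 (T = Add(10, 1) = 11)
Mul(T, -90) = Mul(11, -90) = -990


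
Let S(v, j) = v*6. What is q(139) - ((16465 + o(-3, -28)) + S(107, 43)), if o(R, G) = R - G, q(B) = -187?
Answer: -17319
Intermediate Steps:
S(v, j) = 6*v
q(139) - ((16465 + o(-3, -28)) + S(107, 43)) = -187 - ((16465 + (-3 - 1*(-28))) + 6*107) = -187 - ((16465 + (-3 + 28)) + 642) = -187 - ((16465 + 25) + 642) = -187 - (16490 + 642) = -187 - 1*17132 = -187 - 17132 = -17319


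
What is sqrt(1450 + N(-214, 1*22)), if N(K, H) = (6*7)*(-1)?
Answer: 8*sqrt(22) ≈ 37.523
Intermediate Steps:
N(K, H) = -42 (N(K, H) = 42*(-1) = -42)
sqrt(1450 + N(-214, 1*22)) = sqrt(1450 - 42) = sqrt(1408) = 8*sqrt(22)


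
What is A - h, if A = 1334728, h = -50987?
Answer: 1385715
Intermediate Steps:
A - h = 1334728 - 1*(-50987) = 1334728 + 50987 = 1385715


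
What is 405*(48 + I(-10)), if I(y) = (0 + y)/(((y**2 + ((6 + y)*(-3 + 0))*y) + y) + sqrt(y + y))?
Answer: 900315/46 + 405*I*sqrt(5)/46 ≈ 19572.0 + 19.687*I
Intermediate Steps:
I(y) = y/(y + y**2 + y*(-18 - 3*y) + sqrt(2)*sqrt(y)) (I(y) = y/(((y**2 + ((6 + y)*(-3))*y) + y) + sqrt(2*y)) = y/(((y**2 + (-18 - 3*y)*y) + y) + sqrt(2)*sqrt(y)) = y/(((y**2 + y*(-18 - 3*y)) + y) + sqrt(2)*sqrt(y)) = y/((y + y**2 + y*(-18 - 3*y)) + sqrt(2)*sqrt(y)) = y/(y + y**2 + y*(-18 - 3*y) + sqrt(2)*sqrt(y)))
405*(48 + I(-10)) = 405*(48 - 1*(-10)/(2*(-10)**2 + 17*(-10) - sqrt(2)*sqrt(-10))) = 405*(48 - 1*(-10)/(2*100 - 170 - sqrt(2)*I*sqrt(10))) = 405*(48 - 1*(-10)/(200 - 170 - 2*I*sqrt(5))) = 405*(48 - 1*(-10)/(30 - 2*I*sqrt(5))) = 405*(48 + 10/(30 - 2*I*sqrt(5))) = 19440 + 4050/(30 - 2*I*sqrt(5))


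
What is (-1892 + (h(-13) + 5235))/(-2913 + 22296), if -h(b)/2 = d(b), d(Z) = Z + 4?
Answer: 3361/19383 ≈ 0.17340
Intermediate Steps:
d(Z) = 4 + Z
h(b) = -8 - 2*b (h(b) = -2*(4 + b) = -8 - 2*b)
(-1892 + (h(-13) + 5235))/(-2913 + 22296) = (-1892 + ((-8 - 2*(-13)) + 5235))/(-2913 + 22296) = (-1892 + ((-8 + 26) + 5235))/19383 = (-1892 + (18 + 5235))*(1/19383) = (-1892 + 5253)*(1/19383) = 3361*(1/19383) = 3361/19383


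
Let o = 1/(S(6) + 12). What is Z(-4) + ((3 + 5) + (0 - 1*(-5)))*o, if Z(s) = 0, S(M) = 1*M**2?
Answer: 13/48 ≈ 0.27083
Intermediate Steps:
S(M) = M**2
o = 1/48 (o = 1/(6**2 + 12) = 1/(36 + 12) = 1/48 ≈ 0.020833)
Z(-4) + ((3 + 5) + (0 - 1*(-5)))*o = 0 + ((3 + 5) + (0 - 1*(-5)))*(1/48) = 0 + (8 + (0 + 5))*(1/48) = 0 + (8 + 5)*(1/48) = 0 + 13*(1/48) = 0 + 13/48 = 13/48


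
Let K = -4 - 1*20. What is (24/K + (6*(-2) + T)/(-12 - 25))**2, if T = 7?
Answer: 1024/1369 ≈ 0.74799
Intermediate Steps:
K = -24 (K = -4 - 20 = -24)
(24/K + (6*(-2) + T)/(-12 - 25))**2 = (24/(-24) + (6*(-2) + 7)/(-12 - 25))**2 = (24*(-1/24) + (-12 + 7)/(-37))**2 = (-1 - 5*(-1/37))**2 = (-1 + 5/37)**2 = (-32/37)**2 = 1024/1369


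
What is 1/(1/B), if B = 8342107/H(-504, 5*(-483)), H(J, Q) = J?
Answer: -8342107/504 ≈ -16552.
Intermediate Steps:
B = -8342107/504 (B = 8342107/(-504) = 8342107*(-1/504) = -8342107/504 ≈ -16552.)
1/(1/B) = 1/(1/(-8342107/504)) = 1/(-504/8342107) = -8342107/504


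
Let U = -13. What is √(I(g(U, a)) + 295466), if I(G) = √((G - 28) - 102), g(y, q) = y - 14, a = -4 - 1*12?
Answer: √(295466 + I*√157) ≈ 543.57 + 0.01*I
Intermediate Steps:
a = -16 (a = -4 - 12 = -16)
g(y, q) = -14 + y
I(G) = √(-130 + G) (I(G) = √((-28 + G) - 102) = √(-130 + G))
√(I(g(U, a)) + 295466) = √(√(-130 + (-14 - 13)) + 295466) = √(√(-130 - 27) + 295466) = √(√(-157) + 295466) = √(I*√157 + 295466) = √(295466 + I*√157)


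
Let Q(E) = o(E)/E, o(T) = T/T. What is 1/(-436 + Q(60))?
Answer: -60/26159 ≈ -0.0022937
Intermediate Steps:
o(T) = 1
Q(E) = 1/E
1/(-436 + Q(60)) = 1/(-436 + 1/60) = 1/(-26159/60) = -60/26159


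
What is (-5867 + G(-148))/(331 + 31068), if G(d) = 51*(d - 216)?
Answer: -24431/31399 ≈ -0.77808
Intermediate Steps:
G(d) = -11016 + 51*d (G(d) = 51*(-216 + d) = -11016 + 51*d)
(-5867 + G(-148))/(331 + 31068) = (-5867 + (-11016 + 51*(-148)))/(331 + 31068) = (-5867 + (-11016 - 7548))/31399 = (-5867 - 18564)*(1/31399) = -24431*1/31399 = -24431/31399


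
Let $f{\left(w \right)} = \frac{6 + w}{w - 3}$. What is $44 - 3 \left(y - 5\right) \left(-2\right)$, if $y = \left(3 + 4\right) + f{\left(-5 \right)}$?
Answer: $\frac{221}{4} \approx 55.25$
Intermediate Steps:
$f{\left(w \right)} = \frac{6 + w}{-3 + w}$
$y = \frac{55}{8}$ ($y = \left(3 + 4\right) + \frac{6 - 5}{-3 - 5} = 7 + \frac{1}{-8} \cdot 1 = 7 - \frac{1}{8} = \frac{55}{8} \approx 6.875$)
$44 - 3 \left(y - 5\right) \left(-2\right) = 44 - 3 \left(\frac{55}{8} - 5\right) \left(-2\right) = 44 - 3 \cdot \frac{15}{8} \left(-2\right) = 44 - - \frac{45}{4} = 44 + \frac{45}{4} = \frac{221}{4}$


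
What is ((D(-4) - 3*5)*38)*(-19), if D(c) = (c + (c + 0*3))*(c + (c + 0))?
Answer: -35378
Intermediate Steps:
D(c) = 4*c² (D(c) = (c + (c + 0))*(c + c) = (c + c)*(2*c) = (2*c)*(2*c) = 4*c²)
((D(-4) - 3*5)*38)*(-19) = ((4*(-4)² - 3*5)*38)*(-19) = ((4*16 - 15)*38)*(-19) = ((64 - 15)*38)*(-19) = (49*38)*(-19) = 1862*(-19) = -35378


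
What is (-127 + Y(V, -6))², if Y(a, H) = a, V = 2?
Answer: 15625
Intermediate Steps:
(-127 + Y(V, -6))² = (-127 + 2)² = (-125)² = 15625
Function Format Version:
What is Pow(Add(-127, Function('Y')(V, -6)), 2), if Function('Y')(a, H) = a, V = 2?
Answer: 15625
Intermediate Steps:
Pow(Add(-127, Function('Y')(V, -6)), 2) = Pow(Add(-127, 2), 2) = Pow(-125, 2) = 15625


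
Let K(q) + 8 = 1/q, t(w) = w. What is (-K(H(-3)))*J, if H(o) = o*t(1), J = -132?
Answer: -1100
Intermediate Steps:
H(o) = o (H(o) = o*1 = o)
K(q) = -8 + 1/q
(-K(H(-3)))*J = -(-8 + 1/(-3))*(-132) = -(-8 - ⅓)*(-132) = -1*(-25/3)*(-132) = (25/3)*(-132) = -1100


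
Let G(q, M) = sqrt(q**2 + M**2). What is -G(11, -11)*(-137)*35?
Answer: 52745*sqrt(2) ≈ 74593.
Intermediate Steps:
G(q, M) = sqrt(M**2 + q**2)
-G(11, -11)*(-137)*35 = -sqrt((-11)**2 + 11**2)*(-137)*35 = -sqrt(121 + 121)*(-137)*35 = -sqrt(242)*(-137)*35 = -(11*sqrt(2))*(-137)*35 = -(-1507*sqrt(2))*35 = -(-52745)*sqrt(2) = 52745*sqrt(2)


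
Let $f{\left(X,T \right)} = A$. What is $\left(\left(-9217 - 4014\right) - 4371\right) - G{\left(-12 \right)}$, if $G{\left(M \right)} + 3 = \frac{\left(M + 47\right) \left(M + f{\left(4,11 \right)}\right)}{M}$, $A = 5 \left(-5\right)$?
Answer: $- \frac{212483}{12} \approx -17707.0$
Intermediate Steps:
$A = -25$
$f{\left(X,T \right)} = -25$
$G{\left(M \right)} = -3 + \frac{\left(-25 + M\right) \left(47 + M\right)}{M}$ ($G{\left(M \right)} = -3 + \frac{\left(M + 47\right) \left(M - 25\right)}{M} = -3 + \frac{\left(47 + M\right) \left(-25 + M\right)}{M} = -3 + \frac{\left(-25 + M\right) \left(47 + M\right)}{M}$)
$\left(\left(-9217 - 4014\right) - 4371\right) - G{\left(-12 \right)} = \left(\left(-9217 - 4014\right) - 4371\right) - \left(19 - 12 - \frac{1175}{-12}\right) = \left(-13231 - 4371\right) - \left(19 - 12 - - \frac{1175}{12}\right) = -17602 - \left(19 - 12 + \frac{1175}{12}\right) = -17602 - \frac{1259}{12} = - \frac{212483}{12}$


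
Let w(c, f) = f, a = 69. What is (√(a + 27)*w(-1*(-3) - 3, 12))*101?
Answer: 4848*√6 ≈ 11875.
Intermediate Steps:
(√(a + 27)*w(-1*(-3) - 3, 12))*101 = (√(69 + 27)*12)*101 = (√96*12)*101 = ((4*√6)*12)*101 = (48*√6)*101 = 4848*√6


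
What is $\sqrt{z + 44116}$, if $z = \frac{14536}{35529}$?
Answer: $\frac{10 \sqrt{556885773951}}{35529} \approx 210.04$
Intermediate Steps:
$z = \frac{14536}{35529}$ ($z = 14536 \cdot \frac{1}{35529} = \frac{14536}{35529} \approx 0.40913$)
$\sqrt{z + 44116} = \sqrt{\frac{14536}{35529} + 44116} = \sqrt{\frac{1567411900}{35529}} = \frac{10 \sqrt{556885773951}}{35529}$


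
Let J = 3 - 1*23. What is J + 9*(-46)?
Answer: -434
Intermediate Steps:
J = -20 (J = 3 - 23 = -20)
J + 9*(-46) = -20 + 9*(-46) = -20 - 414 = -434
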